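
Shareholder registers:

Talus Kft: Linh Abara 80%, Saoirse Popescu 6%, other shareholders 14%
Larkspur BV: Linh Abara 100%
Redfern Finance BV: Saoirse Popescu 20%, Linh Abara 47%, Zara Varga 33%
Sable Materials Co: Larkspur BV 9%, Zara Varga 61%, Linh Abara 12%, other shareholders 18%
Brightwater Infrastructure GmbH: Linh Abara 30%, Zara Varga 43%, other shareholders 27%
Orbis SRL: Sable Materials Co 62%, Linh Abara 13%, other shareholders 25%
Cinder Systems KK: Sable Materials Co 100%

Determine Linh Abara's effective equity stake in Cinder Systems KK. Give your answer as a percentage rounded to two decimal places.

21.00%

Linh reaches Cinder along 2 paths.
Via Larkspur → Sable: 100% × 9% × 100% = 9%.
Via Sable: 12% × 100% = 12%.
Total: 9% + 12% = 21%.
Rounded: 21.00%.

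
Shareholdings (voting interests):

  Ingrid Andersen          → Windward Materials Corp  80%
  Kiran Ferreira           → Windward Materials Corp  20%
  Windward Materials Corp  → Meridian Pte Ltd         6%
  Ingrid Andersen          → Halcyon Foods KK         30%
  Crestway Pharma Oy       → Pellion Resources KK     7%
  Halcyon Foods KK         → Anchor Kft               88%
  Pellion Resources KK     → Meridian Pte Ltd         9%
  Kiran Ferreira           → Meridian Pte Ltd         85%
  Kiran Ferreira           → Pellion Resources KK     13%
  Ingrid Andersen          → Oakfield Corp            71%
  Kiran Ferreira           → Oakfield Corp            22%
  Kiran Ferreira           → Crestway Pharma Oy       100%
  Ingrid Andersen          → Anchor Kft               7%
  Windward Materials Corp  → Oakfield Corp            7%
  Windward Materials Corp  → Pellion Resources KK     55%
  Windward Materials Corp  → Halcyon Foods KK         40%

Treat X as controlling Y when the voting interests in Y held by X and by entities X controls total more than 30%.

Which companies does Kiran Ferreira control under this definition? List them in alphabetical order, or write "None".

Crestway Pharma Oy, Meridian Pte Ltd

Kiran holds 100% of Crestway, so Kiran controls Crestway.
Kiran holds 85% of Meridian, so Kiran controls Meridian.
No other company's threshold is met.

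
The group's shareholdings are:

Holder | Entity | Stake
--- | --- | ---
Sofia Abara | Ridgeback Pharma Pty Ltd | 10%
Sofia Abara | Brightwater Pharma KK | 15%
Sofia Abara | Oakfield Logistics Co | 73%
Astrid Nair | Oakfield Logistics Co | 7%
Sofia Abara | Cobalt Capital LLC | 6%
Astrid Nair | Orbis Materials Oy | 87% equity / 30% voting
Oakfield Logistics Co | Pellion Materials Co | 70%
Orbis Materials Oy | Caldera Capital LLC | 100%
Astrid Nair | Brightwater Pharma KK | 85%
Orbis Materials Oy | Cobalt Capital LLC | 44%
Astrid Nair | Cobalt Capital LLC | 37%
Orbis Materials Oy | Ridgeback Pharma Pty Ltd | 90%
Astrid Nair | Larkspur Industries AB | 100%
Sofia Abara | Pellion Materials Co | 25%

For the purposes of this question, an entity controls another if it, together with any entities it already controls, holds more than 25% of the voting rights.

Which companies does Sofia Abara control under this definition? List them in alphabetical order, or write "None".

Sofia holds 73% of Oakfield, so Sofia controls Oakfield.
Sofia and Oakfield together hold 25% + 70% = 95% of Pellion, so Sofia controls Pellion.
No other company's threshold is met.

Oakfield Logistics Co, Pellion Materials Co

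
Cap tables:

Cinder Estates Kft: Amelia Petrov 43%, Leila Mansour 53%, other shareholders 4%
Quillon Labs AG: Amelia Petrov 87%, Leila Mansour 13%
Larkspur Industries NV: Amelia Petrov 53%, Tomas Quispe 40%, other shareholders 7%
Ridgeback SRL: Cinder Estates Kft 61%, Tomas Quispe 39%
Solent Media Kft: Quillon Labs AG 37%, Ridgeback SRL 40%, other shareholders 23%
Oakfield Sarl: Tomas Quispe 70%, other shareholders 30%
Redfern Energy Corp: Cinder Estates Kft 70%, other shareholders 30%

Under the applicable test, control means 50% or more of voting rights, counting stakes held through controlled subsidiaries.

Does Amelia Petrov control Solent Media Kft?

No

Amelia holds 87% of Quillon, so Amelia controls Quillon.
Amelia holds 53% of Larkspur, so Amelia controls Larkspur.
In Solent, Amelia's side holds only 37%, not ≥ 50%.
So Amelia does not control Solent.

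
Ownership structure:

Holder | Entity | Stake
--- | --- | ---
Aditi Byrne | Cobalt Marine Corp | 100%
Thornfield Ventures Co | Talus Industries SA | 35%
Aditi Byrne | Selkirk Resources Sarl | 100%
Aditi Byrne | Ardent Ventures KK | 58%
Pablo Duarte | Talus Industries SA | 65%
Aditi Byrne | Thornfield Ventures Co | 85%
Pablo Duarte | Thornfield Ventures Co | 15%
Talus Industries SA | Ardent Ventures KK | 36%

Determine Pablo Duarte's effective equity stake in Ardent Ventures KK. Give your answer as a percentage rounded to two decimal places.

25.29%

Pablo reaches Ardent along 2 paths.
Via Thornfield → Talus: 15% × 35% × 36% = 1.89%.
Via Talus: 65% × 36% = 23.4%.
Total: 1.89% + 23.4% = 25.29%.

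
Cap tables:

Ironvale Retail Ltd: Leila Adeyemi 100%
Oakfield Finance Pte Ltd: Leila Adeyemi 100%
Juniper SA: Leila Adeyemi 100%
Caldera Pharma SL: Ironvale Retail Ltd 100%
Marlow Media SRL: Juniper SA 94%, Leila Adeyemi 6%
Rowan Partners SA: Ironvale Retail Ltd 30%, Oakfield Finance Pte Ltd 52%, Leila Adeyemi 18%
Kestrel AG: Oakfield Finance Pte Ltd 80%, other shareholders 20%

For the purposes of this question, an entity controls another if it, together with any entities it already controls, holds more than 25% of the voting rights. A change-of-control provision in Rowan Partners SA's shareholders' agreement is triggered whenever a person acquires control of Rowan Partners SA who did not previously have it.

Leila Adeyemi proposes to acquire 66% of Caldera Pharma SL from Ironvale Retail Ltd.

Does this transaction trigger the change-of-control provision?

The purchase adds only to Leila's holdings (Ironvale's stake shrinks), so Leila is the only person who could newly come to control Rowan.
Leila holds 100% of Oakfield, so Leila controls Oakfield.
Leila holds 100% of Ironvale, so Leila controls Ironvale.
Ironvale and Oakfield and Leila together hold 30% + 52% + 18% = 100% of Rowan, so Leila controls Rowan.
So Leila already controls Rowan before the transaction.
After the purchase, Leila holds 66% of Caldera directly, and Ironvale's stake falls to 34%.
Leila controlled Rowan already, so this is not a new person acquiring control; every other person's position is unchanged or reduced.
No new person acquires control, so the clause is not triggered.

No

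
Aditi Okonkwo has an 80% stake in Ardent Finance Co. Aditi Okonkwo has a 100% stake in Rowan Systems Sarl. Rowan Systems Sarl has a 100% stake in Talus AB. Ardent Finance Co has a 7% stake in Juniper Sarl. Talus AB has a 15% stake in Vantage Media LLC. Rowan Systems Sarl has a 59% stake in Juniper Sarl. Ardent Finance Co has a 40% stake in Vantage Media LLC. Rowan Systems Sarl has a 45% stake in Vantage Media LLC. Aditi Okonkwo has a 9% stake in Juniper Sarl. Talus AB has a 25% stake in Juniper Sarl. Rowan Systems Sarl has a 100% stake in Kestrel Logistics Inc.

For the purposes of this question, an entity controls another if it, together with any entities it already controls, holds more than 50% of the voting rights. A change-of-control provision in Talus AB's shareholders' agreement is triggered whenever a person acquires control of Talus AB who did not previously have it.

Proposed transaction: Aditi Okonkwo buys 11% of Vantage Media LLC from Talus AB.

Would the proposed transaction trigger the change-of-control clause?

No

The purchase adds only to Aditi's holdings (Talus's stake shrinks), so Aditi is the only person who could newly come to control Talus.
Aditi holds 100% of Rowan, so Aditi controls Rowan.
Rowan holds 100% of Talus, so Aditi controls Talus.
So Aditi already controls Talus before the transaction.
After the purchase, Aditi holds 11% of Vantage directly, and Talus's stake falls to 4%.
Aditi controlled Talus already, so this is not a new person acquiring control; every other person's position is unchanged or reduced.
No new person acquires control, so the clause is not triggered.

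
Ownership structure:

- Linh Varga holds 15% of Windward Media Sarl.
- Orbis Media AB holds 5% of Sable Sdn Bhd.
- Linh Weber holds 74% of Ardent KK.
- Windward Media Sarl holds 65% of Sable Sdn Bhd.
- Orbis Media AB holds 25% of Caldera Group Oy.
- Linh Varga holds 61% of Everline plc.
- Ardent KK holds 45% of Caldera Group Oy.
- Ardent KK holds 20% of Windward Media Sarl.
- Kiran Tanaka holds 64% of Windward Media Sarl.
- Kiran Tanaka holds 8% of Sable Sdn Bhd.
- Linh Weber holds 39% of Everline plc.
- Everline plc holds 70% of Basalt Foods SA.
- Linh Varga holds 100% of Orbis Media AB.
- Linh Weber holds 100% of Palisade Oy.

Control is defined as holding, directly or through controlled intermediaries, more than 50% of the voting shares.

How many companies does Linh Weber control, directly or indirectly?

Linh Weber holds 74% of Ardent, so Linh Weber controls Ardent.
Linh Weber holds 100% of Palisade, so Linh Weber controls Palisade.
No other company's threshold is met.
Linh Weber controls 2 companies.

2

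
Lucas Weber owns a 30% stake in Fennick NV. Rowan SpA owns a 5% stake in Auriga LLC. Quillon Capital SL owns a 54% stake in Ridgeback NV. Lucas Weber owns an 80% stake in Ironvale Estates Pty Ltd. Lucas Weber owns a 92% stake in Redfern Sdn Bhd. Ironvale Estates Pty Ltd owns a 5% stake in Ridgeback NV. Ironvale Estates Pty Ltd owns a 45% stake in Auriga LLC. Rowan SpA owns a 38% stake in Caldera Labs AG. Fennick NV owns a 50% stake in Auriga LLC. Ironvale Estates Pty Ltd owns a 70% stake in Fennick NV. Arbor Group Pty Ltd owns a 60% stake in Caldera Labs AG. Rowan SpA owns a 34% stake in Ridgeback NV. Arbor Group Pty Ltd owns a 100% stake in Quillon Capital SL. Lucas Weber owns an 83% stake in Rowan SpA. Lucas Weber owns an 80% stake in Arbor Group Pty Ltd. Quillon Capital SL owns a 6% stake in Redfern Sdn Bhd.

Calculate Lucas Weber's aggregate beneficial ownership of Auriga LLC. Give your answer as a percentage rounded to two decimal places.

Lucas reaches Auriga along 4 paths.
Via Ironvale: 80% × 45% = 36%.
Via Rowan: 83% × 5% = 4.15%.
Via Ironvale → Fennick: 80% × 70% × 50% = 28%.
Via Fennick: 30% × 50% = 15%.
Total: 36% + 4.15% + 28% + 15% = 83.15%.

83.15%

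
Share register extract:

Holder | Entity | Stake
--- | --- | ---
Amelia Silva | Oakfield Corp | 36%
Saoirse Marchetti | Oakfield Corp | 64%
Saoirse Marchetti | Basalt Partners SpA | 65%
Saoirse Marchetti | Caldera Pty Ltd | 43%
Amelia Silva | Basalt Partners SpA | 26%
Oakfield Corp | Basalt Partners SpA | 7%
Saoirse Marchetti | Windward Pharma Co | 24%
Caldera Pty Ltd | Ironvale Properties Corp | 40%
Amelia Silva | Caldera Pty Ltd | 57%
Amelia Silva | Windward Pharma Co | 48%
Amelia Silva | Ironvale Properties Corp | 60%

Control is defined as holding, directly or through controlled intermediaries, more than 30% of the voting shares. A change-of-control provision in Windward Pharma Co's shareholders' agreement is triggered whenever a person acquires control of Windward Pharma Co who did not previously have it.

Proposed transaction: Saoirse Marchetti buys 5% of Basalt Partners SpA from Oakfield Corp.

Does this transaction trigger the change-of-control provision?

The purchase adds only to Saoirse's holdings (Oakfield's stake shrinks), so Saoirse is the only person who could newly come to control Windward.
Saoirse holds 43% of Caldera, so Saoirse controls Caldera.
Saoirse holds 64% of Oakfield, so Saoirse controls Oakfield.
Saoirse and Oakfield together hold 65% + 7% = 72% of Basalt, so Saoirse controls Basalt.
Caldera holds 40% of Ironvale, so Saoirse controls Ironvale.
In Windward, Saoirse's side holds only 24%, not > 30%.
So before the transaction, Saoirse does not control Windward.
After the purchase, Saoirse's direct stake in Basalt rises to 65% + 5% = 70%, and Oakfield's stake falls to 2%.
Saoirse and Oakfield together hold 70% + 2% = 72% of Basalt, so Saoirse controls Basalt.
After the transaction, Saoirse's side holds 24% of Windward, not > 30%, so Saoirse still does not control Windward.
No new person acquires control, so the clause is not triggered.

No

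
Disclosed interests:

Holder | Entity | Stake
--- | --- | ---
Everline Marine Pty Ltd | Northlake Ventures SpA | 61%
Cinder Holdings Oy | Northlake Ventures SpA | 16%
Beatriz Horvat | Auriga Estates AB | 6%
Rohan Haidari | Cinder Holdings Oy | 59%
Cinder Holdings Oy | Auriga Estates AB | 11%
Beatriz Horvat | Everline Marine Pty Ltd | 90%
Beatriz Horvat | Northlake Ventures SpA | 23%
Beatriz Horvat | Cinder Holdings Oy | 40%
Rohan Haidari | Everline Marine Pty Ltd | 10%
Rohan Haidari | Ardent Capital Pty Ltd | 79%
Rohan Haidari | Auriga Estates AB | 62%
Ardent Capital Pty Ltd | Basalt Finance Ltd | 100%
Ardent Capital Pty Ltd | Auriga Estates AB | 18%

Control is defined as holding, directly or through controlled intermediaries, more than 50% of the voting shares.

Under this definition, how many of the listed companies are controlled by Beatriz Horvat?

Beatriz holds 90% of Everline, so Beatriz controls Everline.
Beatriz and Everline together hold 23% + 61% = 84% of Northlake, so Beatriz controls Northlake.
No other company's threshold is met.
Beatriz controls 2 companies.

2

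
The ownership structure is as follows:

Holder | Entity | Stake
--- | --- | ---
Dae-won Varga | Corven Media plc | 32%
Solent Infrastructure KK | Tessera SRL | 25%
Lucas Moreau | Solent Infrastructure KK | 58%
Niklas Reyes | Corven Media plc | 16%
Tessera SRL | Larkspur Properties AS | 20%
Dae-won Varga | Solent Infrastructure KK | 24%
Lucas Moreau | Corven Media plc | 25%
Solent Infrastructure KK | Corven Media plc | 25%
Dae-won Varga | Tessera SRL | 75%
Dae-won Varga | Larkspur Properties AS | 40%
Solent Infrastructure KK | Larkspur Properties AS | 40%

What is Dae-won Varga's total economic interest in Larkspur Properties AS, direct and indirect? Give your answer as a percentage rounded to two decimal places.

65.80%

Dae-won reaches Larkspur along 4 paths.
Direct stake: 40% = 40%.
Via Solent: 24% × 40% = 9.6%.
Via Solent → Tessera: 24% × 25% × 20% = 1.2%.
Via Tessera: 75% × 20% = 15%.
Total: 40% + 9.6% + 1.2% + 15% = 65.8%.
Rounded: 65.80%.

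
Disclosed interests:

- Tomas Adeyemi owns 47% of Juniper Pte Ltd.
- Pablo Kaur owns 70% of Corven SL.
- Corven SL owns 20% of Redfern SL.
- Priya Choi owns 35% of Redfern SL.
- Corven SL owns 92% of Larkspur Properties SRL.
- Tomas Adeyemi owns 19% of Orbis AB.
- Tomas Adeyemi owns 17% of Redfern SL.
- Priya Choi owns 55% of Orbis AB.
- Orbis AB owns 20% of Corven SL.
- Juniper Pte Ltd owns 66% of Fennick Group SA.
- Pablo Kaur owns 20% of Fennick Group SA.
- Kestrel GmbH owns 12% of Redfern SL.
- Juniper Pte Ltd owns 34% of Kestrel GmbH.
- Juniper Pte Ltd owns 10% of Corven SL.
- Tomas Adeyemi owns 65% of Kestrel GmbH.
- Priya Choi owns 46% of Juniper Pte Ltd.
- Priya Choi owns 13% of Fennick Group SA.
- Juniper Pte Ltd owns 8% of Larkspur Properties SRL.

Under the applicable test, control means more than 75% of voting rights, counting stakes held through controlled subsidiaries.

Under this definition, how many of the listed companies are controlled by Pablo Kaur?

0

Pablo's largest direct stake is 70% in Corven, which does not meet the threshold.
Pablo controls 0 companies.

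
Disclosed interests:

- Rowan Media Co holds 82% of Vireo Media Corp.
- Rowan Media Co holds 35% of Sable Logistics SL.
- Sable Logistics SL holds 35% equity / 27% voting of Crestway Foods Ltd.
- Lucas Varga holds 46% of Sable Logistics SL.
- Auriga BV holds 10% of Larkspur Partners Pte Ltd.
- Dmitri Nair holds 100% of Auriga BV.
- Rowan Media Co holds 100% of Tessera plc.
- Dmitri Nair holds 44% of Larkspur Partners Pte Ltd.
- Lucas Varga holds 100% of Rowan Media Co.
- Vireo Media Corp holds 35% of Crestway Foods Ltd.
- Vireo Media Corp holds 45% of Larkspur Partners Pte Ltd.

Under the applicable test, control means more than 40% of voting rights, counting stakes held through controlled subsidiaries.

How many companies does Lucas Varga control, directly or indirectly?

6

Lucas holds 100% of Rowan, so Lucas controls Rowan.
Rowan holds 100% of Tessera, so Lucas controls Tessera.
Rowan holds 82% of Vireo, so Lucas controls Vireo.
Lucas and Rowan together hold 46% + 35% = 81% of Sable, so Lucas controls Sable.
Vireo holds 45% of Larkspur, so Lucas controls Larkspur.
Sable and Vireo together hold 27% + 35% = 62% of Crestway, so Lucas controls Crestway.
No other company's threshold is met.
Lucas controls 6 companies.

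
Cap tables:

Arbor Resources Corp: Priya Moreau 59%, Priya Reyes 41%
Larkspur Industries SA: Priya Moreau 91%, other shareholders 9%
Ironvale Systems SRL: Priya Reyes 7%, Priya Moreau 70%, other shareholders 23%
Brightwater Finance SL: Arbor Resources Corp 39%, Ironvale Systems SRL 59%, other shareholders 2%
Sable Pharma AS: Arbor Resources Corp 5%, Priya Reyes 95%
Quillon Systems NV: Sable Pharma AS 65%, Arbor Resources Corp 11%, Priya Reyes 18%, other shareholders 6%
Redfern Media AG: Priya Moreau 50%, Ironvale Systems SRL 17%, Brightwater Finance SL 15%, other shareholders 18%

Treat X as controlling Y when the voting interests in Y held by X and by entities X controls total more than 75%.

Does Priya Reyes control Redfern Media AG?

No

Priya Reyes holds 95% of Sable, so Priya Reyes controls Sable.
Sable and Priya Reyes together hold 65% + 18% = 83% of Quillon, so Priya Reyes controls Quillon.
Neither Priya Reyes nor any entity Priya Reyes controls holds any voting interest in Redfern.
So Priya Reyes does not control Redfern.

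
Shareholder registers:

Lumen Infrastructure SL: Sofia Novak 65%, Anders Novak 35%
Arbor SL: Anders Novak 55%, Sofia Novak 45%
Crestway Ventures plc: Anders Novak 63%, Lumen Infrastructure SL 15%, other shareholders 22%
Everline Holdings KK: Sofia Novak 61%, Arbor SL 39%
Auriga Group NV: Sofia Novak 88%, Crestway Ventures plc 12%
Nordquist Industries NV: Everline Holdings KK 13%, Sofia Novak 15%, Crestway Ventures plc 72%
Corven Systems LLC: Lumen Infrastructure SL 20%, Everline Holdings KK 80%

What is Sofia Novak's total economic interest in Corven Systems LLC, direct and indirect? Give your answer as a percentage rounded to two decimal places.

Sofia reaches Corven along 3 paths.
Via Lumen: 65% × 20% = 13%.
Via Everline: 61% × 80% = 48.8%.
Via Arbor → Everline: 45% × 39% × 80% = 14.04%.
Total: 13% + 48.8% + 14.04% = 75.84%.

75.84%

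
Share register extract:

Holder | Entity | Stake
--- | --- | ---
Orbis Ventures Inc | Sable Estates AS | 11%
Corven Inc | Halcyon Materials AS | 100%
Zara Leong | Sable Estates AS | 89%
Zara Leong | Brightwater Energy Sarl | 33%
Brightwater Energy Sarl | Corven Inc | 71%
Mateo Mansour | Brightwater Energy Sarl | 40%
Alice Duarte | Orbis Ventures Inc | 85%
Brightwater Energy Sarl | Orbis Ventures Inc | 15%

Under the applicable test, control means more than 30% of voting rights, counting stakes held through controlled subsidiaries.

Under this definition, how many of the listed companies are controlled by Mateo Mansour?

Mateo holds 40% of Brightwater, so Mateo controls Brightwater.
Brightwater holds 71% of Corven, so Mateo controls Corven.
Corven holds 100% of Halcyon, so Mateo controls Halcyon.
No other company's threshold is met.
Mateo controls 3 companies.

3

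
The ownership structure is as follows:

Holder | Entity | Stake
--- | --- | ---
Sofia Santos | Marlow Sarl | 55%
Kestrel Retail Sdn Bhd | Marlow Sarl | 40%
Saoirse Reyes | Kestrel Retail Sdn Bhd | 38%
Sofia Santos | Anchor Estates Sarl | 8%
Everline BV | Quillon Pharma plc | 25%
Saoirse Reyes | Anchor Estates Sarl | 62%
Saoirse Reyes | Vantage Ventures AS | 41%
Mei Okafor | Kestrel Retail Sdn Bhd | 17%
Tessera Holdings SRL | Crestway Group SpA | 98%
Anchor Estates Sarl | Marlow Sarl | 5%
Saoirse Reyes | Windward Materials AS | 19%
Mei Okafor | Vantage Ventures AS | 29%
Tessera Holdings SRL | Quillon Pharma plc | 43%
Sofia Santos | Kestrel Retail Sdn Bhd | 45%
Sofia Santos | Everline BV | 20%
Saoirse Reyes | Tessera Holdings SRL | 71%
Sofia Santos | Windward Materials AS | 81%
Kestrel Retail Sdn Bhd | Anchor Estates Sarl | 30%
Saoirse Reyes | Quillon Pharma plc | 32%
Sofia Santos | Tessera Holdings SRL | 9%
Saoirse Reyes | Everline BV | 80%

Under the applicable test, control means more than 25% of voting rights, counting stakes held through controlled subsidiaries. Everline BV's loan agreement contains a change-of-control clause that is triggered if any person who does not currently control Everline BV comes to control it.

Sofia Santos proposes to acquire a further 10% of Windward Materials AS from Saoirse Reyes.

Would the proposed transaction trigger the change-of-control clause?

No

The purchase adds only to Sofia's holdings (Saoirse's stake shrinks), so Sofia is the only person who could newly come to control Everline.
Sofia holds 81% of Windward, so Sofia controls Windward.
Sofia holds 45% of Kestrel, so Sofia controls Kestrel.
Sofia and Kestrel together hold 8% + 30% = 38% of Anchor, so Sofia controls Anchor.
Anchor and Kestrel and Sofia together hold 5% + 40% + 55% = 100% of Marlow, so Sofia controls Marlow.
In Everline, Sofia's side holds only 20%, not > 25%.
So before the transaction, Sofia does not control Everline.
After the purchase, Sofia's direct stake in Windward rises to 81% + 10% = 91%, and Saoirse's stake falls to 9%.
Sofia holds 91% of Windward, so Sofia controls Windward.
After the transaction, Sofia's side holds 20% of Everline, not > 25%, so Sofia still does not control Everline.
No new person acquires control, so the clause is not triggered.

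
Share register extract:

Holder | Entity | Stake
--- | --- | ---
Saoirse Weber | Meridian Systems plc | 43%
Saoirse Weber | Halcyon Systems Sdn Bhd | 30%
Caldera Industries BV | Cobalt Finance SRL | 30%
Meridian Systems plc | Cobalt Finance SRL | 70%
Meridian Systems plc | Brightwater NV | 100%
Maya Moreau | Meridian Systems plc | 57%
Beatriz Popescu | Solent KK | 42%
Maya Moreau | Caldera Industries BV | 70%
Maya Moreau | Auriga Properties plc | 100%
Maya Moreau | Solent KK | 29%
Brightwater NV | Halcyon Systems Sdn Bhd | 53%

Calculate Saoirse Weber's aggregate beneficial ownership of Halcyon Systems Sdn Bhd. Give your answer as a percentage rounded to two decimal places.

52.79%

Saoirse reaches Halcyon along 2 paths.
Direct stake: 30% = 30%.
Via Meridian → Brightwater: 43% × 100% × 53% = 22.79%.
Total: 30% + 22.79% = 52.79%.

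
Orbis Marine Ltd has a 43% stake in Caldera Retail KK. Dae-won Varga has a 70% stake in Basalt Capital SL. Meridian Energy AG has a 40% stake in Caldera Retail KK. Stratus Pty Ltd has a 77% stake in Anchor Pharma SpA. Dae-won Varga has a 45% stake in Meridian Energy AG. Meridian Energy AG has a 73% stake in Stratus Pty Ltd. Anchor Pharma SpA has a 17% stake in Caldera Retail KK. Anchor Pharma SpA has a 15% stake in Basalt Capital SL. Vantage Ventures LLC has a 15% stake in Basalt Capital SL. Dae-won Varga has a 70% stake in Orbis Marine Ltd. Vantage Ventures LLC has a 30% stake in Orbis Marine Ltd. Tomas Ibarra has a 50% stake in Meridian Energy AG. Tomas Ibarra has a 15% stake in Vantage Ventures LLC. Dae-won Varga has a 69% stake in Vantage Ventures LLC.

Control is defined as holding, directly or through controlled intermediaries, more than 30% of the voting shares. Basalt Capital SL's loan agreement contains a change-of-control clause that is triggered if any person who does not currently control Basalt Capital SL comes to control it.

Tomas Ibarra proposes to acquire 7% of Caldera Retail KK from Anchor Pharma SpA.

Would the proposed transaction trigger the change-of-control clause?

The purchase adds only to Tomas's holdings (Anchor's stake shrinks), so Tomas is the only person who could newly come to control Basalt.
Tomas holds 50% of Meridian, so Tomas controls Meridian.
Meridian holds 73% of Stratus, so Tomas controls Stratus.
Stratus holds 77% of Anchor, so Tomas controls Anchor.
Anchor and Meridian together hold 17% + 40% = 57% of Caldera, so Tomas controls Caldera.
In Basalt, Tomas's side holds only 15%, not > 30%.
So before the transaction, Tomas does not control Basalt.
After the purchase, Tomas holds 7% of Caldera directly, and Anchor's stake falls to 10%.
Anchor and Meridian and Tomas together hold 10% + 40% + 7% = 57% of Caldera, so Tomas controls Caldera.
After the transaction, Tomas's side holds 15% of Basalt, not > 30%, so Tomas still does not control Basalt.
No new person acquires control, so the clause is not triggered.

No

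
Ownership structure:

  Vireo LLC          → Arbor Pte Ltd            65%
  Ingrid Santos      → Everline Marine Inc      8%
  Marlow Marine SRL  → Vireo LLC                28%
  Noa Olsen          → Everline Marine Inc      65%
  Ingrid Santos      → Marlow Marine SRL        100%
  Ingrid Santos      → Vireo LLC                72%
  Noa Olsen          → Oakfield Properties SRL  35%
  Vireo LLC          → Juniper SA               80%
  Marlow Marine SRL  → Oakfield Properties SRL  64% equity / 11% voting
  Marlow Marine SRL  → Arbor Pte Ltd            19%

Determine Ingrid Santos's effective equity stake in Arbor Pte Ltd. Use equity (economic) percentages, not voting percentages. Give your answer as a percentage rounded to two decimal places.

84.00%

Ingrid reaches Arbor along 3 paths.
Via Marlow: 100% × 19% = 19%.
Via Marlow → Vireo: 100% × 28% × 65% = 18.2%.
Via Vireo: 72% × 65% = 46.8%.
Total: 19% + 18.2% + 46.8% = 84%.
Rounded: 84.00%.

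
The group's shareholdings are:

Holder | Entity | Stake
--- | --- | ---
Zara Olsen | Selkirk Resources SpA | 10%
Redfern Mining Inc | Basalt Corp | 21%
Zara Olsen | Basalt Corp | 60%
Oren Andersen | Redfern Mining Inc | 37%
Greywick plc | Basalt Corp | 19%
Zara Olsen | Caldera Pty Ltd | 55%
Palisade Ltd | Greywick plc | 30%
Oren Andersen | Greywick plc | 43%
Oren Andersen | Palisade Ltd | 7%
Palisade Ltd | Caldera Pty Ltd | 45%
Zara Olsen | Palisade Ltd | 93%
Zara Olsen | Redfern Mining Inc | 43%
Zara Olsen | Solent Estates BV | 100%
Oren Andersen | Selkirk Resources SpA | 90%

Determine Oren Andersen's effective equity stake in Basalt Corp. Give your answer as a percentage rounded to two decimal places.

16.34%

Oren reaches Basalt along 3 paths.
Via Greywick: 43% × 19% = 8.17%.
Via Palisade → Greywick: 7% × 30% × 19% = 0.399%.
Via Redfern: 37% × 21% = 7.77%.
Total: 8.17% + 0.399% + 7.77% = 16.339%.
Rounded: 16.34%.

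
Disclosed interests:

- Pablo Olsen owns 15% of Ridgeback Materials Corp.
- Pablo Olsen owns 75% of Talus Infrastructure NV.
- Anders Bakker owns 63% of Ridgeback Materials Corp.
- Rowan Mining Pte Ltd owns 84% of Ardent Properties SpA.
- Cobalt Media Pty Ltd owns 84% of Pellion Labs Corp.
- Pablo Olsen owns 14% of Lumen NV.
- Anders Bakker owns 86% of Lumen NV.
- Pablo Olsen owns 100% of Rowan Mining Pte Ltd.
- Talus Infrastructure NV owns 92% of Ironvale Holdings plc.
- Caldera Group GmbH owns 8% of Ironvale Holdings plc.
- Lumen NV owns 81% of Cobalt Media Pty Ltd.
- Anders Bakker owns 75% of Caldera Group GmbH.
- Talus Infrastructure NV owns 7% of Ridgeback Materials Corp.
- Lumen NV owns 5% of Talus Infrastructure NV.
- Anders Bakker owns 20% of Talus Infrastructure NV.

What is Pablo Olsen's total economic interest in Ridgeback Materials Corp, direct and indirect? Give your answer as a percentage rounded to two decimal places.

Pablo reaches Ridgeback along 3 paths.
Direct stake: 15% = 15%.
Via Lumen → Talus: 14% × 5% × 7% = 0.049%.
Via Talus: 75% × 7% = 5.25%.
Total: 15% + 0.049% + 5.25% = 20.299%.
Rounded: 20.30%.

20.30%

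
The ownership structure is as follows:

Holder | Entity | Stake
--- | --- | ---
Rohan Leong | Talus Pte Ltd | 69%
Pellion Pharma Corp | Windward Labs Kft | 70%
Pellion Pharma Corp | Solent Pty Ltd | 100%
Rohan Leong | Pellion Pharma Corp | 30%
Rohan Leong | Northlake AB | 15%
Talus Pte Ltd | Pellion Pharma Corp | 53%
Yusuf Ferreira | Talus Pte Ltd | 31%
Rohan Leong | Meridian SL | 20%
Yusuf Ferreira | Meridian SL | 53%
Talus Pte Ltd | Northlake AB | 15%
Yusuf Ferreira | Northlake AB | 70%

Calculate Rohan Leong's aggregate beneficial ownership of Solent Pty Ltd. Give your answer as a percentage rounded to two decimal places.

66.57%

Rohan reaches Solent along 2 paths.
Via Talus → Pellion: 69% × 53% × 100% = 36.57%.
Via Pellion: 30% × 100% = 30%.
Total: 36.57% + 30% = 66.57%.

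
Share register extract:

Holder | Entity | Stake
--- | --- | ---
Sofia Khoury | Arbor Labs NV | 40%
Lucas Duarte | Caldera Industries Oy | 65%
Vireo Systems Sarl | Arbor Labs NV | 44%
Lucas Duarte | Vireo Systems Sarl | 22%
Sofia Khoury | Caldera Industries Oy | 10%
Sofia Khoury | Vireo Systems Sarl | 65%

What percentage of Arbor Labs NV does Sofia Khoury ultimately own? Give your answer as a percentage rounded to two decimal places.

68.60%

Sofia reaches Arbor along 2 paths.
Direct stake: 40% = 40%.
Via Vireo: 65% × 44% = 28.6%.
Total: 40% + 28.6% = 68.6%.
Rounded: 68.60%.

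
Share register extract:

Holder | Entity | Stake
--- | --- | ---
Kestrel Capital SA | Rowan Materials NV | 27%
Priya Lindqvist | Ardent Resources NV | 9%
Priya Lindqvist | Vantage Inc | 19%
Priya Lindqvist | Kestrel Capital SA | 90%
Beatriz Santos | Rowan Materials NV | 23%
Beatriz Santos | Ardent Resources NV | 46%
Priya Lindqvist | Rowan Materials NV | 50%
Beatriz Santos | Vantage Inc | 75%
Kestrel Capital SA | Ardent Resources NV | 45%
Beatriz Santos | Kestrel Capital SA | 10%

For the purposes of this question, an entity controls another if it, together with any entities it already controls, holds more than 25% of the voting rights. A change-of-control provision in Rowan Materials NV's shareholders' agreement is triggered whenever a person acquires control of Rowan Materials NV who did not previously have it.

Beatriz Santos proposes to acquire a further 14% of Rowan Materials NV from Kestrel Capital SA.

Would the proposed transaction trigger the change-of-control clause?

Yes

The purchase adds only to Beatriz's holdings (Kestrel's stake shrinks), so Beatriz is the only person who could newly come to control Rowan.
Beatriz holds 46% of Ardent, so Beatriz controls Ardent.
Beatriz holds 75% of Vantage, so Beatriz controls Vantage.
In Rowan, Beatriz's side holds only 23%, not > 25%.
So before the transaction, Beatriz does not control Rowan.
After the purchase, Beatriz's direct stake in Rowan rises to 23% + 14% = 37%, and Kestrel's stake falls to 13%.
Beatriz holds 37% of Rowan, so Beatriz controls Rowan.
Beatriz did not control Rowan before and does after, so the clause is triggered.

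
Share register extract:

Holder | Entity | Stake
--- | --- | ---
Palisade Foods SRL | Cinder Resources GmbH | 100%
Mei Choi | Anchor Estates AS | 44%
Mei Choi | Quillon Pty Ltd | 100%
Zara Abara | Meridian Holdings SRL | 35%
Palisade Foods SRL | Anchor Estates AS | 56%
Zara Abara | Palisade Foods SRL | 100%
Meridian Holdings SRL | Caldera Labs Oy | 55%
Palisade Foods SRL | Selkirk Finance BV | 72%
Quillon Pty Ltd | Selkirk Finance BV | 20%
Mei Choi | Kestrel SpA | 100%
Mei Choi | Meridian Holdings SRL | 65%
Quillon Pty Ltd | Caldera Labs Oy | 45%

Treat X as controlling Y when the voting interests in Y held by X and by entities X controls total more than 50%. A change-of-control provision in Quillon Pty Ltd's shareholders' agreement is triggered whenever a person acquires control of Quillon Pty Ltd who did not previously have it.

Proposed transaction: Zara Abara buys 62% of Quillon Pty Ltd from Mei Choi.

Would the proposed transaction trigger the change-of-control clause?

Yes

The purchase adds only to Zara's holdings (Mei's stake shrinks), so Zara is the only person who could newly come to control Quillon.
Zara holds 100% of Palisade, so Zara controls Palisade.
Palisade holds 56% of Anchor, so Zara controls Anchor.
Palisade holds 72% of Selkirk, so Zara controls Selkirk.
Palisade holds 100% of Cinder, so Zara controls Cinder.
Neither Zara nor any entity Zara controls holds any voting interest in Quillon.
So before the transaction, Zara does not control Quillon.
After the purchase, Zara holds 62% of Quillon directly, and Mei's stake falls to 38%.
Zara holds 62% of Quillon, so Zara controls Quillon.
Zara did not control Quillon before and does after, so the clause is triggered.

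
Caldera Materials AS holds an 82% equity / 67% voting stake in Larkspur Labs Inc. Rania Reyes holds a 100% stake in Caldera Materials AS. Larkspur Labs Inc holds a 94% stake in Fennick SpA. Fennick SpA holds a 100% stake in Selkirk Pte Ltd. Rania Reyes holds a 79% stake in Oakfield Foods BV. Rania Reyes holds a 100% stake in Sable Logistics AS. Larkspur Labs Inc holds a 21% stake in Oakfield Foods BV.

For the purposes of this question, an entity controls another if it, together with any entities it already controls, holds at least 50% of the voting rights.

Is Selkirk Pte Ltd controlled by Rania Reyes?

Yes

Rania holds 100% of Caldera, so Rania controls Caldera.
Caldera holds 67% of Larkspur, so Rania controls Larkspur.
Larkspur holds 94% of Fennick, so Rania controls Fennick.
Fennick holds 100% of Selkirk, so Rania controls Selkirk.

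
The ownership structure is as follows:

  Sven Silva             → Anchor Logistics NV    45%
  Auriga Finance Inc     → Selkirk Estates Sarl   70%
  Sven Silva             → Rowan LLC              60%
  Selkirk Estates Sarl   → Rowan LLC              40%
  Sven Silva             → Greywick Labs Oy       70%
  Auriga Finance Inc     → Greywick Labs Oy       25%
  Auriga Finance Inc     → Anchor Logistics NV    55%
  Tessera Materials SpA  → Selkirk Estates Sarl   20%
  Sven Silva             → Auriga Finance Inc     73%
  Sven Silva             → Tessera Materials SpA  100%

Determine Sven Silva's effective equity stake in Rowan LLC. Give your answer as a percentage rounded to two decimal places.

88.44%

Sven reaches Rowan along 3 paths.
Via Auriga → Selkirk: 73% × 70% × 40% = 20.44%.
Via Tessera → Selkirk: 100% × 20% × 40% = 8%.
Direct stake: 60% = 60%.
Total: 20.44% + 8% + 60% = 88.44%.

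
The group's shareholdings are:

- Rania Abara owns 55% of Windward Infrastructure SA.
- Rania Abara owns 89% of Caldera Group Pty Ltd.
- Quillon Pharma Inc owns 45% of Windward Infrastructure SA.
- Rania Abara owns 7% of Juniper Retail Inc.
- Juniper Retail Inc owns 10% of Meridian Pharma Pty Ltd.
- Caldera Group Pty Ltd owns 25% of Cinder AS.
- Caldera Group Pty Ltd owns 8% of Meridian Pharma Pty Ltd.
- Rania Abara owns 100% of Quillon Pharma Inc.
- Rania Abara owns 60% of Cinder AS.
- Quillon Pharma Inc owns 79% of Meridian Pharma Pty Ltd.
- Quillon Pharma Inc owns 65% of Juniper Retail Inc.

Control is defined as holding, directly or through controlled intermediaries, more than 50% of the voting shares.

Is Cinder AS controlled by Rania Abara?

Rania holds 89% of Caldera, so Rania controls Caldera.
Caldera and Rania together hold 25% + 60% = 85% of Cinder, so Rania controls Cinder.

Yes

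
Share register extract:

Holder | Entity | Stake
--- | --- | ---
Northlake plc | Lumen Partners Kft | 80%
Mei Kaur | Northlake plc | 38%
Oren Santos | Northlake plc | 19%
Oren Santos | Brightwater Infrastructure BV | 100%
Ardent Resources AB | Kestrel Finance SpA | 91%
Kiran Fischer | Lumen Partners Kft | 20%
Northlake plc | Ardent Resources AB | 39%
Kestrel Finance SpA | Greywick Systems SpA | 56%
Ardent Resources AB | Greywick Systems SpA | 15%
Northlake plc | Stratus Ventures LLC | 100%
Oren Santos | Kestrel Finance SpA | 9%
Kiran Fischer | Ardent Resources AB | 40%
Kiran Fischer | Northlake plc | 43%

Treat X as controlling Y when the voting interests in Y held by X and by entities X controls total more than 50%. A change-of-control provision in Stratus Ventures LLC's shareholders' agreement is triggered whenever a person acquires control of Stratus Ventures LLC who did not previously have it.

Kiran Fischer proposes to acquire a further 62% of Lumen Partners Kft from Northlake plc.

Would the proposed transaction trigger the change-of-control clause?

No

The purchase adds only to Kiran's holdings (Northlake's stake shrinks), so Kiran is the only person who could newly come to control Stratus.
Kiran's largest direct stake is 43% in Northlake, which does not meet the threshold, so Kiran controls no company.
Neither Kiran nor any entity Kiran controls holds any voting interest in Stratus.
So before the transaction, Kiran does not control Stratus.
After the purchase, Kiran's direct stake in Lumen rises to 20% + 62% = 82%, and Northlake's stake falls to 18%.
Kiran holds 82% of Lumen, so Kiran controls Lumen.
After the transaction, neither Kiran nor any entity Kiran controls holds a voting interest in Stratus, so Kiran still does not control it.
No new person acquires control, so the clause is not triggered.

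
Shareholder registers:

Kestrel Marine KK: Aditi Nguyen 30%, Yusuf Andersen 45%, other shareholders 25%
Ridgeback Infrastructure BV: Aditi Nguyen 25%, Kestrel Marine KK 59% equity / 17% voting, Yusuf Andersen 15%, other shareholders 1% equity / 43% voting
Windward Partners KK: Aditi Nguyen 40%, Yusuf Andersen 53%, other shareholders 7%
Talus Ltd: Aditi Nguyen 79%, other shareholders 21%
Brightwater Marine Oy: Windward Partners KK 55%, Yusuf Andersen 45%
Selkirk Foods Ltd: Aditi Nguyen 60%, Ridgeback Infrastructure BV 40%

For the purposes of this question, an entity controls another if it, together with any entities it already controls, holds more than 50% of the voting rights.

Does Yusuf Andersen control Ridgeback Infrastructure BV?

Yusuf holds 53% of Windward, so Yusuf controls Windward.
Windward and Yusuf together hold 55% + 45% = 100% of Brightwater, so Yusuf controls Brightwater.
In Ridgeback, Yusuf's side holds only 15%, not > 50%.
So Yusuf does not control Ridgeback.

No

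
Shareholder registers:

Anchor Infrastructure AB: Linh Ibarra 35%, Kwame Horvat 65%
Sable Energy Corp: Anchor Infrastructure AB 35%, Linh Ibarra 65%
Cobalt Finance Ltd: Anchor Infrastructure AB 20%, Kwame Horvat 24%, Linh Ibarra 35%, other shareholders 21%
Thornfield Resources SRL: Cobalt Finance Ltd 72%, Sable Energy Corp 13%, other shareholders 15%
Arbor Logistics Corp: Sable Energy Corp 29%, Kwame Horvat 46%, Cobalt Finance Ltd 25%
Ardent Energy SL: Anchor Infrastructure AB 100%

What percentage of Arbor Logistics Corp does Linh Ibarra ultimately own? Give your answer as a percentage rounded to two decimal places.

32.90%

Linh reaches Arbor along 4 paths.
Via Anchor → Sable: 35% × 35% × 29% = 3.5525%.
Via Sable: 65% × 29% = 18.85%.
Via Anchor → Cobalt: 35% × 20% × 25% = 1.75%.
Via Cobalt: 35% × 25% = 8.75%.
Total: 3.5525% + 18.85% + 1.75% + 8.75% = 32.9025%.
Rounded: 32.90%.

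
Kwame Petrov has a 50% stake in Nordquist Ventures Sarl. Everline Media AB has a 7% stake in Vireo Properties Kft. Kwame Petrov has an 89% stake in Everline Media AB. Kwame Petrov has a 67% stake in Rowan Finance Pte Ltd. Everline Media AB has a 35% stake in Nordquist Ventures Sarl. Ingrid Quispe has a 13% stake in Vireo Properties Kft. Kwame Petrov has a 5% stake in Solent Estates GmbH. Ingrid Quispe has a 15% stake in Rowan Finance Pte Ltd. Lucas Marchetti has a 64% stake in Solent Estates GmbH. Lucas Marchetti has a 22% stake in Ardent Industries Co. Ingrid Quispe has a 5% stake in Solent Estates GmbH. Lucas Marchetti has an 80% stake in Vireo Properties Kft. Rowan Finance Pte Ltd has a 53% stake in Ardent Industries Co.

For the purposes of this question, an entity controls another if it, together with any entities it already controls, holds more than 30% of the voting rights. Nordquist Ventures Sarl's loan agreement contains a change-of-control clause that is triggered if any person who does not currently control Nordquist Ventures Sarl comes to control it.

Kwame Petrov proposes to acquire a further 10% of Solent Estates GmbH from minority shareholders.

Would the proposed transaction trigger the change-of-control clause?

The purchase changes only Kwame's holdings, so Kwame is the only person who could newly come to control Nordquist.
Kwame holds 89% of Everline, so Kwame controls Everline.
Everline and Kwame together hold 35% + 50% = 85% of Nordquist, so Kwame controls Nordquist.
So Kwame already controls Nordquist before the transaction.
After the purchase, Kwame's direct stake in Solent rises to 5% + 10% = 15%.
Kwame controlled Nordquist already, so this is not a new person acquiring control; every other person's position is unchanged or reduced.
No new person acquires control, so the clause is not triggered.

No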